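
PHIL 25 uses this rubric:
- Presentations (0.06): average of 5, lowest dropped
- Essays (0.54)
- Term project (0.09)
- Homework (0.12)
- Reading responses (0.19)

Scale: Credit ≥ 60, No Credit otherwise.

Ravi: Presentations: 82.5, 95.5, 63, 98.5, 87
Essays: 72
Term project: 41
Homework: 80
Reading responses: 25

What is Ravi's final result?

Presentations: drop 63 → average of remaining 4 = 363.5/4 = 90.875
Weighted total:
  Presentations 90.875 × 0.06 = 5.4525
  Essays 72 × 0.54 = 38.88
  Term project 41 × 0.09 = 3.69
  Homework 80 × 0.12 = 9.6
  Reading responses 25 × 0.19 = 4.75
Sum = 62.3725
62.3725 ≥ 60 → Credit

Credit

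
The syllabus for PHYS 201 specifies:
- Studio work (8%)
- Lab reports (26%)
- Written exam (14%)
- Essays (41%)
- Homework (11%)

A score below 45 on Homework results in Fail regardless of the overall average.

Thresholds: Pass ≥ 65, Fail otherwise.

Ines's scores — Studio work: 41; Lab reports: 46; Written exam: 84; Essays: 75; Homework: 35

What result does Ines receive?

Fail

Homework score 35 < 45: minimum not met.
Weighted total:
  Studio work 41 × 0.08 = 3.28
  Lab reports 46 × 0.26 = 11.96
  Written exam 84 × 0.14 = 11.76
  Essays 75 × 0.41 = 30.75
  Homework 35 × 0.11 = 3.85
Sum = 61.6
Because the Homework minimum was not met, the result is Fail.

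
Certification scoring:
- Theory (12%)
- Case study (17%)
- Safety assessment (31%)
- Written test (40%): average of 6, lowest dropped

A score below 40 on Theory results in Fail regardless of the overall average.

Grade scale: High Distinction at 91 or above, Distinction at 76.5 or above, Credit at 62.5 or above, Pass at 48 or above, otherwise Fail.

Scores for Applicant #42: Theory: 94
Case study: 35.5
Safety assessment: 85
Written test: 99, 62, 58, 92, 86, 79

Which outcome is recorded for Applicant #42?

Written test: drop 58 → average of remaining 5 = 418/5 = 83.6
Theory score 94 ≥ 40: minimum met.
Weighted total:
  Theory 94 × 0.12 = 11.28
  Case study 35.5 × 0.17 = 6.035
  Safety assessment 85 × 0.31 = 26.35
  Written test 83.6 × 0.4 = 33.44
Sum = 77.105
77.105 is ≥ 76.5 and < 91 → Distinction

Distinction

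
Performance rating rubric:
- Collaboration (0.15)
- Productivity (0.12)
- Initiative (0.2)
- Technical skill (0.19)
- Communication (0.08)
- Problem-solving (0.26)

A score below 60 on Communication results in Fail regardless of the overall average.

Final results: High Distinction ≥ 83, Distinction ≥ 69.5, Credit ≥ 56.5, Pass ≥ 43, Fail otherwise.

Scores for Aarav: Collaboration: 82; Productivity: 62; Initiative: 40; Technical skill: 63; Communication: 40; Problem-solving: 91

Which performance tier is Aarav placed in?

Communication score 40 < 60: minimum not met.
Weighted total:
  Collaboration 82 × 0.15 = 12.3
  Productivity 62 × 0.12 = 7.44
  Initiative 40 × 0.2 = 8
  Technical skill 63 × 0.19 = 11.97
  Communication 40 × 0.08 = 3.2
  Problem-solving 91 × 0.26 = 23.66
Sum = 66.57
Because the Communication minimum was not met, the result is Fail.

Fail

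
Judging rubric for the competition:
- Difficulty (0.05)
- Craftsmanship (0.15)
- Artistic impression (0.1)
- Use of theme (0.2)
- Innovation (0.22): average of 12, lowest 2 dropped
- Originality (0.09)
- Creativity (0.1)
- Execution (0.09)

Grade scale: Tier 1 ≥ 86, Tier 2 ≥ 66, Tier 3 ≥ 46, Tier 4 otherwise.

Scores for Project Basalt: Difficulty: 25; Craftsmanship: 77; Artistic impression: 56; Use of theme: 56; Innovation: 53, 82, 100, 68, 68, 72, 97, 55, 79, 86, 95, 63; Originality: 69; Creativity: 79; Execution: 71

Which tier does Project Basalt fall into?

Innovation: drop 53, 55 → average of remaining 10 = 810/10 = 81
Weighted total:
  Difficulty 25 × 0.05 = 1.25
  Craftsmanship 77 × 0.15 = 11.55
  Artistic impression 56 × 0.1 = 5.6
  Use of theme 56 × 0.2 = 11.2
  Innovation 81 × 0.22 = 17.82
  Originality 69 × 0.09 = 6.21
  Creativity 79 × 0.1 = 7.9
  Execution 71 × 0.09 = 6.39
Sum = 67.92
67.92 is ≥ 66 and < 86 → Tier 2

Tier 2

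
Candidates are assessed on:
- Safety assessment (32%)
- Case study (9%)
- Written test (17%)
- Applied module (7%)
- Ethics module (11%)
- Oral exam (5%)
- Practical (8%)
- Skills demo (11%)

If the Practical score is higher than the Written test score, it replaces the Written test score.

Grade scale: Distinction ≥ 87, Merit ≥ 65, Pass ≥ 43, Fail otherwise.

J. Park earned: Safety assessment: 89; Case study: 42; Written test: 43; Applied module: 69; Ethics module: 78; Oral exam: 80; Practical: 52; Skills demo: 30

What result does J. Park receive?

Merit

Practical (52) > Written test (43), so Written test counts as 52.
Weighted total:
  Safety assessment 89 × 0.32 = 28.48
  Case study 42 × 0.09 = 3.78
  Written test 52 × 0.17 = 8.84
  Applied module 69 × 0.07 = 4.83
  Ethics module 78 × 0.11 = 8.58
  Oral exam 80 × 0.05 = 4
  Practical 52 × 0.08 = 4.16
  Skills demo 30 × 0.11 = 3.3
Sum = 65.97
65.97 is ≥ 65 and < 87 → Merit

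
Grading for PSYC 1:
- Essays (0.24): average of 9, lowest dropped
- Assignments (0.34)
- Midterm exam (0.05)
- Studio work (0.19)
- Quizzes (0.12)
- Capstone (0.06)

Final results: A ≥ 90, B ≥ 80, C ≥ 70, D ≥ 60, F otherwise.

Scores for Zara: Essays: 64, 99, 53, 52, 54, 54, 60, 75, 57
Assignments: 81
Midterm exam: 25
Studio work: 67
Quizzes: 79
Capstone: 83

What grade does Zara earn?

Essays: drop 52 → average of remaining 8 = 516/8 = 64.5
Weighted total:
  Essays 64.5 × 0.24 = 15.48
  Assignments 81 × 0.34 = 27.54
  Midterm exam 25 × 0.05 = 1.25
  Studio work 67 × 0.19 = 12.73
  Quizzes 79 × 0.12 = 9.48
  Capstone 83 × 0.06 = 4.98
Sum = 71.46
71.46 is ≥ 70 and < 80 → C

C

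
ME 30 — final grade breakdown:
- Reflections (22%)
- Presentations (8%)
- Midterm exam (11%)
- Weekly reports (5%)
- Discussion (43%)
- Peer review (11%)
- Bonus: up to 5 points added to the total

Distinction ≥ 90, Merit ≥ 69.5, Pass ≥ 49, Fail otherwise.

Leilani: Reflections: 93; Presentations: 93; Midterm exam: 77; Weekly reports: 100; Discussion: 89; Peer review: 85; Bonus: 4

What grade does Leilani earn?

Weighted total:
  Reflections 93 × 0.22 = 20.46
  Presentations 93 × 0.08 = 7.44
  Midterm exam 77 × 0.11 = 8.47
  Weekly reports 100 × 0.05 = 5
  Discussion 89 × 0.43 = 38.27
  Peer review 85 × 0.11 = 9.35
Sum = 88.99
Bonus: 88.99 + 4 = 92.99
92.99 ≥ 90 → Distinction

Distinction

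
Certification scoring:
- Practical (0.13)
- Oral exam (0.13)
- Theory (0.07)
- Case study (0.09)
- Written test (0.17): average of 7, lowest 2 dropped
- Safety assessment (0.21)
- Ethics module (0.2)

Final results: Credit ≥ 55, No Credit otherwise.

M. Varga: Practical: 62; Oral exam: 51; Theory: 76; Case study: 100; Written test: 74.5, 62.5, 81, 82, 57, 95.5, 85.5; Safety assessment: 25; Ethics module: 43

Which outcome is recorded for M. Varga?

Written test: drop 57, 62.5 → average of remaining 5 = 418.5/5 = 83.7
Weighted total:
  Practical 62 × 0.13 = 8.06
  Oral exam 51 × 0.13 = 6.63
  Theory 76 × 0.07 = 5.32
  Case study 100 × 0.09 = 9
  Written test 83.7 × 0.17 = 14.229
  Safety assessment 25 × 0.21 = 5.25
  Ethics module 43 × 0.2 = 8.6
Sum = 57.089
57.089 ≥ 55 → Credit

Credit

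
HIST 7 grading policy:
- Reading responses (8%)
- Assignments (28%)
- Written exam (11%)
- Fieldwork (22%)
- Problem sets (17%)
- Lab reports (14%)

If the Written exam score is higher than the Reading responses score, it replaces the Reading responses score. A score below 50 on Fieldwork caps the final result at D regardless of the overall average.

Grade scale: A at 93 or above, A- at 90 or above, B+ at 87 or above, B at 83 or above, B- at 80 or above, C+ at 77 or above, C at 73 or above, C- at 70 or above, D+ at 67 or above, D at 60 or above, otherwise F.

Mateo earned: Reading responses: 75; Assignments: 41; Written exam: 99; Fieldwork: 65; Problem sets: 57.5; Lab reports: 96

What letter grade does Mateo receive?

D+

Written exam (99) > Reading responses (75), so Reading responses counts as 99.
Fieldwork score 65 ≥ 50: minimum met.
Weighted total:
  Reading responses 99 × 0.08 = 7.92
  Assignments 41 × 0.28 = 11.48
  Written exam 99 × 0.11 = 10.89
  Fieldwork 65 × 0.22 = 14.3
  Problem sets 57.5 × 0.17 = 9.775
  Lab reports 96 × 0.14 = 13.44
Sum = 67.805
67.805 is ≥ 67 and < 70 → D+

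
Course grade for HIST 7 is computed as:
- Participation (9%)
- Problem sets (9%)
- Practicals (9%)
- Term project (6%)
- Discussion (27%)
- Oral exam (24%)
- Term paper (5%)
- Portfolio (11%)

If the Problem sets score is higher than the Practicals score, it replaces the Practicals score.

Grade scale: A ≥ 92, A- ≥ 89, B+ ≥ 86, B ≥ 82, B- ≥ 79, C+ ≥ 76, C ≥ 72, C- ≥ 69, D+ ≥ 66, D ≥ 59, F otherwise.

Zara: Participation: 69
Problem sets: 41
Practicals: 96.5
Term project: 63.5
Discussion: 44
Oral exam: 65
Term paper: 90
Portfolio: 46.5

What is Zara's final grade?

Problem sets (41) ≤ Practicals (96.5), so Practicals stays at 96.5.
Weighted total:
  Participation 69 × 0.09 = 6.21
  Problem sets 41 × 0.09 = 3.69
  Practicals 96.5 × 0.09 = 8.685
  Term project 63.5 × 0.06 = 3.81
  Discussion 44 × 0.27 = 11.88
  Oral exam 65 × 0.24 = 15.6
  Term paper 90 × 0.05 = 4.5
  Portfolio 46.5 × 0.11 = 5.115
Sum = 59.49
59.49 is ≥ 59 and < 66 → D

D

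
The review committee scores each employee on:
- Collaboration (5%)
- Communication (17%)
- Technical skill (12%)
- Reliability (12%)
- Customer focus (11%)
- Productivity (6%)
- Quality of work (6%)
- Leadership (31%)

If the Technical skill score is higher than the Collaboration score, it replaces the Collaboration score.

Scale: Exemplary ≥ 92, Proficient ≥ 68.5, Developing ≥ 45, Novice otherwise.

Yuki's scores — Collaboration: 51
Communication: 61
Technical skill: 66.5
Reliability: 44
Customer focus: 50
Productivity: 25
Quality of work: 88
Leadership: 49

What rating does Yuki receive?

Developing

Technical skill (66.5) > Collaboration (51), so Collaboration counts as 66.5.
Weighted total:
  Collaboration 66.5 × 0.05 = 3.325
  Communication 61 × 0.17 = 10.37
  Technical skill 66.5 × 0.12 = 7.98
  Reliability 44 × 0.12 = 5.28
  Customer focus 50 × 0.11 = 5.5
  Productivity 25 × 0.06 = 1.5
  Quality of work 88 × 0.06 = 5.28
  Leadership 49 × 0.31 = 15.19
Sum = 54.425
54.425 is ≥ 45 and < 68.5 → Developing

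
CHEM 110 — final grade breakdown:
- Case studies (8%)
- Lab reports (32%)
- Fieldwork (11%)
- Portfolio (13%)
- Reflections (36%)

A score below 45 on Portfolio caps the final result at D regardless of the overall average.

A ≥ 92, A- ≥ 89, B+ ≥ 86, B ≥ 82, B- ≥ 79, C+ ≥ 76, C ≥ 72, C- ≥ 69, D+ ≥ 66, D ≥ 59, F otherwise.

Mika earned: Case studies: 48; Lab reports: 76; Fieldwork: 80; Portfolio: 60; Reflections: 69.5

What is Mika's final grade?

C-

Portfolio score 60 ≥ 45: minimum met.
Weighted total:
  Case studies 48 × 0.08 = 3.84
  Lab reports 76 × 0.32 = 24.32
  Fieldwork 80 × 0.11 = 8.8
  Portfolio 60 × 0.13 = 7.8
  Reflections 69.5 × 0.36 = 25.02
Sum = 69.78
69.78 is ≥ 69 and < 72 → C-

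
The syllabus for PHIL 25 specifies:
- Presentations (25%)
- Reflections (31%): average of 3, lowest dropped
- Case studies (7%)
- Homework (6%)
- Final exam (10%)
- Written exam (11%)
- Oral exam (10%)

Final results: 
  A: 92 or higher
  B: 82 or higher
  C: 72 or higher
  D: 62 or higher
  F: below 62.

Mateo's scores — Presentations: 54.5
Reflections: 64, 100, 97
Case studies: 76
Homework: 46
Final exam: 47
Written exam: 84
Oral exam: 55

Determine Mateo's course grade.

Reflections: drop 64 → average of remaining 2 = 197/2 = 98.5
Weighted total:
  Presentations 54.5 × 0.25 = 13.625
  Reflections 98.5 × 0.31 = 30.535
  Case studies 76 × 0.07 = 5.32
  Homework 46 × 0.06 = 2.76
  Final exam 47 × 0.1 = 4.7
  Written exam 84 × 0.11 = 9.24
  Oral exam 55 × 0.1 = 5.5
Sum = 71.68
71.68 is ≥ 62 and < 72 → D

D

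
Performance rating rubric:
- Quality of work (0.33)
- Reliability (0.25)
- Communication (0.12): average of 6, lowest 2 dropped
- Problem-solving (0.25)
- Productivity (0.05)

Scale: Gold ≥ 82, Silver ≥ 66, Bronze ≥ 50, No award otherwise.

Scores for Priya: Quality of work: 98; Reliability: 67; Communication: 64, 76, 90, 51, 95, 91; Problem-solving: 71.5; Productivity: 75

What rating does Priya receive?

Silver

Communication: drop 51, 64 → average of remaining 4 = 352/4 = 88
Weighted total:
  Quality of work 98 × 0.33 = 32.34
  Reliability 67 × 0.25 = 16.75
  Communication 88 × 0.12 = 10.56
  Problem-solving 71.5 × 0.25 = 17.875
  Productivity 75 × 0.05 = 3.75
Sum = 81.275
81.275 is ≥ 66 and < 82 → Silver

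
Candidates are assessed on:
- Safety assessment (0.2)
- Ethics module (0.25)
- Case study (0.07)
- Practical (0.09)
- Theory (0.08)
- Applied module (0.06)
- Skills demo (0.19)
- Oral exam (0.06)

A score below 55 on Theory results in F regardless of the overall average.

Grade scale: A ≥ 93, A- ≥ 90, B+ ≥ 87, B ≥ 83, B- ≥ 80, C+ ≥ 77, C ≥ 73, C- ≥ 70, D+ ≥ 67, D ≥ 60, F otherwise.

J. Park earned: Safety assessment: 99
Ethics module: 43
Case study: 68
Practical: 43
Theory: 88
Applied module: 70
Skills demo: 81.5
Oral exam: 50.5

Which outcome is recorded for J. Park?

D+

Theory score 88 ≥ 55: minimum met.
Weighted total:
  Safety assessment 99 × 0.2 = 19.8
  Ethics module 43 × 0.25 = 10.75
  Case study 68 × 0.07 = 4.76
  Practical 43 × 0.09 = 3.87
  Theory 88 × 0.08 = 7.04
  Applied module 70 × 0.06 = 4.2
  Skills demo 81.5 × 0.19 = 15.485
  Oral exam 50.5 × 0.06 = 3.03
Sum = 68.935
68.935 is ≥ 67 and < 70 → D+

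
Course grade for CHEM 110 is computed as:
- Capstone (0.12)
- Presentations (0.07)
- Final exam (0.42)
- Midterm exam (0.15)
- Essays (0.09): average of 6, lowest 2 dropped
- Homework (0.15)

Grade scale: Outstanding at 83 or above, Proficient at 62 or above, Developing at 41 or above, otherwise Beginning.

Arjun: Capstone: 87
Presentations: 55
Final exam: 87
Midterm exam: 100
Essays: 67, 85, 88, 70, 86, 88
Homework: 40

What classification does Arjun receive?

Proficient

Essays: drop 67, 70 → average of remaining 4 = 347/4 = 86.75
Weighted total:
  Capstone 87 × 0.12 = 10.44
  Presentations 55 × 0.07 = 3.85
  Final exam 87 × 0.42 = 36.54
  Midterm exam 100 × 0.15 = 15
  Essays 86.75 × 0.09 = 7.8075
  Homework 40 × 0.15 = 6
Sum = 79.6375
79.6375 is ≥ 62 and < 83 → Proficient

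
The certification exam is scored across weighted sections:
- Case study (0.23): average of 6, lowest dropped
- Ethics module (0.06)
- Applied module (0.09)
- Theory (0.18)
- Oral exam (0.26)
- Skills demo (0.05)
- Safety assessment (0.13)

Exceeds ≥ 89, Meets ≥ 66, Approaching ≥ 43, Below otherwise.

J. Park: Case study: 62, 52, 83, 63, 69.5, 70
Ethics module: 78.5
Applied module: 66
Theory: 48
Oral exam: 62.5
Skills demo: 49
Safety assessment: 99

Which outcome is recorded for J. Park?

Meets

Case study: drop 52 → average of remaining 5 = 347.5/5 = 69.5
Weighted total:
  Case study 69.5 × 0.23 = 15.985
  Ethics module 78.5 × 0.06 = 4.71
  Applied module 66 × 0.09 = 5.94
  Theory 48 × 0.18 = 8.64
  Oral exam 62.5 × 0.26 = 16.25
  Skills demo 49 × 0.05 = 2.45
  Safety assessment 99 × 0.13 = 12.87
Sum = 66.845
66.845 is ≥ 66 and < 89 → Meets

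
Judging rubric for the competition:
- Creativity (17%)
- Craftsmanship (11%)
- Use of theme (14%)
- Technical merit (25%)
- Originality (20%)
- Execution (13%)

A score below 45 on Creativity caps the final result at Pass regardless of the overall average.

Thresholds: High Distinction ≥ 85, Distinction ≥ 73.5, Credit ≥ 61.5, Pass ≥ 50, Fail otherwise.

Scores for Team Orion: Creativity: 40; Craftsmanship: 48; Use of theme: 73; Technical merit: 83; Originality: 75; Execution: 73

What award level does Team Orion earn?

Creativity score 40 < 45: minimum not met.
Weighted total:
  Creativity 40 × 0.17 = 6.8
  Craftsmanship 48 × 0.11 = 5.28
  Use of theme 73 × 0.14 = 10.22
  Technical merit 83 × 0.25 = 20.75
  Originality 75 × 0.2 = 15
  Execution 73 × 0.13 = 9.49
Sum = 67.54
67.54 would be Credit; cap at Pass applies → Pass.

Pass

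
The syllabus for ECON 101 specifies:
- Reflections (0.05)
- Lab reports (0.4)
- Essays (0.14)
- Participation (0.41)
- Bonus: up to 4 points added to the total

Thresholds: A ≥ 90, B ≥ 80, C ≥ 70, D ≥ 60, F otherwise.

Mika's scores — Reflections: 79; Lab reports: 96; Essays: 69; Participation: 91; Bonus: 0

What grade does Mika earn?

Weighted total:
  Reflections 79 × 0.05 = 3.95
  Lab reports 96 × 0.4 = 38.4
  Essays 69 × 0.14 = 9.66
  Participation 91 × 0.41 = 37.31
Sum = 89.32
Bonus: 89.32 + 0 = 89.32
89.32 is ≥ 80 and < 90 → B

B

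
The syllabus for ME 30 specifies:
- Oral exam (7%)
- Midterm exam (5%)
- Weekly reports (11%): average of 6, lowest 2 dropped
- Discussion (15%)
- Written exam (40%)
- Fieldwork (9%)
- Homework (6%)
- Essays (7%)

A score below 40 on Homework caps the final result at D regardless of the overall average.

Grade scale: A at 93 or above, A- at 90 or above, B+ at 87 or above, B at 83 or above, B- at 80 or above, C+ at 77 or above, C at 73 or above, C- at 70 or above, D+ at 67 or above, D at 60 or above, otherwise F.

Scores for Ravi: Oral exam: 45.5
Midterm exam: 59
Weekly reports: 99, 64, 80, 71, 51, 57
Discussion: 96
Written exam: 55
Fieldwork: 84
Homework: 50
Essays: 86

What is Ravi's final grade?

D+

Weekly reports: drop 51, 57 → average of remaining 4 = 314/4 = 78.5
Homework score 50 ≥ 40: minimum met.
Weighted total:
  Oral exam 45.5 × 0.07 = 3.185
  Midterm exam 59 × 0.05 = 2.95
  Weekly reports 78.5 × 0.11 = 8.635
  Discussion 96 × 0.15 = 14.4
  Written exam 55 × 0.4 = 22
  Fieldwork 84 × 0.09 = 7.56
  Homework 50 × 0.06 = 3
  Essays 86 × 0.07 = 6.02
Sum = 67.75
67.75 is ≥ 67 and < 70 → D+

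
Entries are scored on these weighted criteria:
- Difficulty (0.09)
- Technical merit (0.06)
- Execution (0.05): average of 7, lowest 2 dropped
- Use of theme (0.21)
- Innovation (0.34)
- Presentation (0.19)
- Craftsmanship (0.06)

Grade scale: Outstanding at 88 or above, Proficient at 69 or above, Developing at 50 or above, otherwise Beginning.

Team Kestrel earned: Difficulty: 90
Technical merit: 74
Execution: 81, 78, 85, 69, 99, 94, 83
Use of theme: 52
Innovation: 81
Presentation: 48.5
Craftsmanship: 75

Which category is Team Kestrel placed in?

Execution: drop 69, 78 → average of remaining 5 = 442/5 = 88.4
Weighted total:
  Difficulty 90 × 0.09 = 8.1
  Technical merit 74 × 0.06 = 4.44
  Execution 88.4 × 0.05 = 4.42
  Use of theme 52 × 0.21 = 10.92
  Innovation 81 × 0.34 = 27.54
  Presentation 48.5 × 0.19 = 9.215
  Craftsmanship 75 × 0.06 = 4.5
Sum = 69.135
69.135 is ≥ 69 and < 88 → Proficient

Proficient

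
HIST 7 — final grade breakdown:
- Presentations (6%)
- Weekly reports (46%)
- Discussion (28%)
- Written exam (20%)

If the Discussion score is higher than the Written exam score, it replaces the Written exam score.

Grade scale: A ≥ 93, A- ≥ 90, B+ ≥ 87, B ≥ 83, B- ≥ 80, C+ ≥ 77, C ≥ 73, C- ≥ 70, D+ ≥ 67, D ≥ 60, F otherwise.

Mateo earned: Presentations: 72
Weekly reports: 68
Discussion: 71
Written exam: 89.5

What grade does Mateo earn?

Discussion (71) ≤ Written exam (89.5), so Written exam stays at 89.5.
Weighted total:
  Presentations 72 × 0.06 = 4.32
  Weekly reports 68 × 0.46 = 31.28
  Discussion 71 × 0.28 = 19.88
  Written exam 89.5 × 0.2 = 17.9
Sum = 73.38
73.38 is ≥ 73 and < 77 → C

C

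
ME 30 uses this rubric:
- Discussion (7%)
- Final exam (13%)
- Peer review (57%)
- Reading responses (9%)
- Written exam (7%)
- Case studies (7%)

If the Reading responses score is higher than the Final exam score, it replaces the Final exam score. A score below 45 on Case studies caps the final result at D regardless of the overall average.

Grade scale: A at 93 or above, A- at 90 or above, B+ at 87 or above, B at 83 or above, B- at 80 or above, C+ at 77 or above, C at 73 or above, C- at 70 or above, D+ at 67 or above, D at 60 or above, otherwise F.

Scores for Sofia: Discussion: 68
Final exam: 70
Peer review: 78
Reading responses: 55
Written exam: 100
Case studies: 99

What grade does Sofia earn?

Reading responses (55) ≤ Final exam (70), so Final exam stays at 70.
Case studies score 99 ≥ 45: minimum met.
Weighted total:
  Discussion 68 × 0.07 = 4.76
  Final exam 70 × 0.13 = 9.1
  Peer review 78 × 0.57 = 44.46
  Reading responses 55 × 0.09 = 4.95
  Written exam 100 × 0.07 = 7
  Case studies 99 × 0.07 = 6.93
Sum = 77.2
77.2 is ≥ 77 and < 80 → C+

C+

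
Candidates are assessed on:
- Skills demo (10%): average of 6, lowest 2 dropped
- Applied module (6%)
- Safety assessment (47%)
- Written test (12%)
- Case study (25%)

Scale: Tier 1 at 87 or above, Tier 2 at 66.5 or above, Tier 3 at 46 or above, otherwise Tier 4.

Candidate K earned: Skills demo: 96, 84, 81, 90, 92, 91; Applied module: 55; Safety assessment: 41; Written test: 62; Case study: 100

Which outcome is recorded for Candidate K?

Tier 3

Skills demo: drop 81, 84 → average of remaining 4 = 369/4 = 92.25
Weighted total:
  Skills demo 92.25 × 0.1 = 9.225
  Applied module 55 × 0.06 = 3.3
  Safety assessment 41 × 0.47 = 19.27
  Written test 62 × 0.12 = 7.44
  Case study 100 × 0.25 = 25
Sum = 64.235
64.235 is ≥ 46 and < 66.5 → Tier 3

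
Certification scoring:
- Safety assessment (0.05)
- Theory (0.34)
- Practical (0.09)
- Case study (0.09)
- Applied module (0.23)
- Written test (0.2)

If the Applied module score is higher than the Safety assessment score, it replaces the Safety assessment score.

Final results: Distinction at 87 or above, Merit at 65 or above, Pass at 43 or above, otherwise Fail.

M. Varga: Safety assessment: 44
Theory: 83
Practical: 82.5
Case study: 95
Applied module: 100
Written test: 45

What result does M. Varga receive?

Merit

Applied module (100) > Safety assessment (44), so Safety assessment counts as 100.
Weighted total:
  Safety assessment 100 × 0.05 = 5
  Theory 83 × 0.34 = 28.22
  Practical 82.5 × 0.09 = 7.425
  Case study 95 × 0.09 = 8.55
  Applied module 100 × 0.23 = 23
  Written test 45 × 0.2 = 9
Sum = 81.195
81.195 is ≥ 65 and < 87 → Merit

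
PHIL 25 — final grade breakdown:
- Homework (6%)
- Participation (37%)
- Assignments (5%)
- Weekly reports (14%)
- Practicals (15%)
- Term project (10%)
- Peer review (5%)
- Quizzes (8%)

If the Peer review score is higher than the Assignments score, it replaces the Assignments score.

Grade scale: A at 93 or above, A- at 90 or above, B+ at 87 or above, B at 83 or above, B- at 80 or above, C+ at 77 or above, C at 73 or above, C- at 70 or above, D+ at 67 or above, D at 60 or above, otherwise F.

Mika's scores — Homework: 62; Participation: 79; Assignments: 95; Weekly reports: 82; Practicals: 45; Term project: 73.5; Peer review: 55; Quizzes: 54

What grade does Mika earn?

C-

Peer review (55) ≤ Assignments (95), so Assignments stays at 95.
Weighted total:
  Homework 62 × 0.06 = 3.72
  Participation 79 × 0.37 = 29.23
  Assignments 95 × 0.05 = 4.75
  Weekly reports 82 × 0.14 = 11.48
  Practicals 45 × 0.15 = 6.75
  Term project 73.5 × 0.1 = 7.35
  Peer review 55 × 0.05 = 2.75
  Quizzes 54 × 0.08 = 4.32
Sum = 70.35
70.35 is ≥ 70 and < 73 → C-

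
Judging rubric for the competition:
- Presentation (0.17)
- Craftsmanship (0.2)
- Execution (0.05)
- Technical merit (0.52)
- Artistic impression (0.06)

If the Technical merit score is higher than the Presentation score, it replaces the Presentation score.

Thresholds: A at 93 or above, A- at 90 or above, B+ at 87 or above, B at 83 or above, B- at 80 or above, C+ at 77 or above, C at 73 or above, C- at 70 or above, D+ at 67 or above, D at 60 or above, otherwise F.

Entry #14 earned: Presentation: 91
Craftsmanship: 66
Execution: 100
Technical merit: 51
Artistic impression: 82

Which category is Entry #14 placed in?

Technical merit (51) ≤ Presentation (91), so Presentation stays at 91.
Weighted total:
  Presentation 91 × 0.17 = 15.47
  Craftsmanship 66 × 0.2 = 13.2
  Execution 100 × 0.05 = 5
  Technical merit 51 × 0.52 = 26.52
  Artistic impression 82 × 0.06 = 4.92
Sum = 65.11
65.11 is ≥ 60 and < 67 → D

D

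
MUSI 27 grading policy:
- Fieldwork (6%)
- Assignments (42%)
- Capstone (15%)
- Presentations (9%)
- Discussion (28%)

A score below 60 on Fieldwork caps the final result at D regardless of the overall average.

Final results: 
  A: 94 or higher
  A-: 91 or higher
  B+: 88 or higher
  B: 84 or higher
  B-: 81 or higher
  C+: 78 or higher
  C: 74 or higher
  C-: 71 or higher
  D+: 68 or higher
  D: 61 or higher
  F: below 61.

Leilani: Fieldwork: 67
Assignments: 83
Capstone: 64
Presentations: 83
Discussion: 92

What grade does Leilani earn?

Fieldwork score 67 ≥ 60: minimum met.
Weighted total:
  Fieldwork 67 × 0.06 = 4.02
  Assignments 83 × 0.42 = 34.86
  Capstone 64 × 0.15 = 9.6
  Presentations 83 × 0.09 = 7.47
  Discussion 92 × 0.28 = 25.76
Sum = 81.71
81.71 is ≥ 81 and < 84 → B-

B-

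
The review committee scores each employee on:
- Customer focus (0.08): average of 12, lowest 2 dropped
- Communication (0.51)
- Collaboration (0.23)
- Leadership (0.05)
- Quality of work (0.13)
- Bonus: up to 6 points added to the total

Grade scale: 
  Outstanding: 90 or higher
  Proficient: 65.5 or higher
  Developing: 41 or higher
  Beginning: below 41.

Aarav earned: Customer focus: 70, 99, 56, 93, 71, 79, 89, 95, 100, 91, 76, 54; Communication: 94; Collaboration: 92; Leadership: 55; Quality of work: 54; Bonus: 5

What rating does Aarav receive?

Outstanding

Customer focus: drop 54, 56 → average of remaining 10 = 863/10 = 86.3
Weighted total:
  Customer focus 86.3 × 0.08 = 6.904
  Communication 94 × 0.51 = 47.94
  Collaboration 92 × 0.23 = 21.16
  Leadership 55 × 0.05 = 2.75
  Quality of work 54 × 0.13 = 7.02
Sum = 85.774
Bonus: 85.774 + 5 = 90.774
90.774 ≥ 90 → Outstanding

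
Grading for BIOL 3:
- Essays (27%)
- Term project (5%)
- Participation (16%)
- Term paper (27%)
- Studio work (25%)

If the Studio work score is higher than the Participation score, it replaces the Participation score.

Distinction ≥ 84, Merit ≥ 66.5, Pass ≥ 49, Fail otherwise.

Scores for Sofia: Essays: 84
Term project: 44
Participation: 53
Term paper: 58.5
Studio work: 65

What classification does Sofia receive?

Merit

Studio work (65) > Participation (53), so Participation counts as 65.
Weighted total:
  Essays 84 × 0.27 = 22.68
  Term project 44 × 0.05 = 2.2
  Participation 65 × 0.16 = 10.4
  Term paper 58.5 × 0.27 = 15.795
  Studio work 65 × 0.25 = 16.25
Sum = 67.325
67.325 is ≥ 66.5 and < 84 → Merit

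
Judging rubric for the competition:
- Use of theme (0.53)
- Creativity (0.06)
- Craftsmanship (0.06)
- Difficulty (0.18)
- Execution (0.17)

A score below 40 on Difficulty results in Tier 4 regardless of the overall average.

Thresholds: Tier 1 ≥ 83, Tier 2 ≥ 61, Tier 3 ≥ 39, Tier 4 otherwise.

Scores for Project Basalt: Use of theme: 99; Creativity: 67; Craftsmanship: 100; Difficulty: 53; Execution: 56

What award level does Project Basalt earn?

Difficulty score 53 ≥ 40: minimum met.
Weighted total:
  Use of theme 99 × 0.53 = 52.47
  Creativity 67 × 0.06 = 4.02
  Craftsmanship 100 × 0.06 = 6
  Difficulty 53 × 0.18 = 9.54
  Execution 56 × 0.17 = 9.52
Sum = 81.55
81.55 is ≥ 61 and < 83 → Tier 2

Tier 2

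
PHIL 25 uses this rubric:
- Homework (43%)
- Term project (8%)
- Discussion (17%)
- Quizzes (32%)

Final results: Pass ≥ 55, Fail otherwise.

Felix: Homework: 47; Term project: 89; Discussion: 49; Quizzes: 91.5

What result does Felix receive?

Pass

Weighted total:
  Homework 47 × 0.43 = 20.21
  Term project 89 × 0.08 = 7.12
  Discussion 49 × 0.17 = 8.33
  Quizzes 91.5 × 0.32 = 29.28
Sum = 64.94
64.94 ≥ 55 → Pass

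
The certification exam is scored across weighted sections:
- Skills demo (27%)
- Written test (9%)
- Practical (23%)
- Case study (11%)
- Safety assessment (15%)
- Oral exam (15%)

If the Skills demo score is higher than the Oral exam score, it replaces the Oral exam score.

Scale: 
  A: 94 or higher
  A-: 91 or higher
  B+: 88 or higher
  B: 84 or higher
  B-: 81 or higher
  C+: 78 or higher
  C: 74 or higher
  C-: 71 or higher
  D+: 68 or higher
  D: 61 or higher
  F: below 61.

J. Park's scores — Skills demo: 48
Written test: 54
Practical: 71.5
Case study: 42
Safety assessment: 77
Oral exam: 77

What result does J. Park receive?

D

Skills demo (48) ≤ Oral exam (77), so Oral exam stays at 77.
Weighted total:
  Skills demo 48 × 0.27 = 12.96
  Written test 54 × 0.09 = 4.86
  Practical 71.5 × 0.23 = 16.445
  Case study 42 × 0.11 = 4.62
  Safety assessment 77 × 0.15 = 11.55
  Oral exam 77 × 0.15 = 11.55
Sum = 61.985
61.985 is ≥ 61 and < 68 → D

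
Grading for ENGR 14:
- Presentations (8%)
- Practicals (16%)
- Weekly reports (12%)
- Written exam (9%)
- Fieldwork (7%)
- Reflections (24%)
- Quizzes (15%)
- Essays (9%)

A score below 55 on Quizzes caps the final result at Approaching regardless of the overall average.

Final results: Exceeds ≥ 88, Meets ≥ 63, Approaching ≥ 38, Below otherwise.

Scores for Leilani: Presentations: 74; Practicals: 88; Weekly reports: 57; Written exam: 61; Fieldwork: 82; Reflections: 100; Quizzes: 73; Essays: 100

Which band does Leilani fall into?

Meets

Quizzes score 73 ≥ 55: minimum met.
Weighted total:
  Presentations 74 × 0.08 = 5.92
  Practicals 88 × 0.16 = 14.08
  Weekly reports 57 × 0.12 = 6.84
  Written exam 61 × 0.09 = 5.49
  Fieldwork 82 × 0.07 = 5.74
  Reflections 100 × 0.24 = 24
  Quizzes 73 × 0.15 = 10.95
  Essays 100 × 0.09 = 9
Sum = 82.02
82.02 is ≥ 63 and < 88 → Meets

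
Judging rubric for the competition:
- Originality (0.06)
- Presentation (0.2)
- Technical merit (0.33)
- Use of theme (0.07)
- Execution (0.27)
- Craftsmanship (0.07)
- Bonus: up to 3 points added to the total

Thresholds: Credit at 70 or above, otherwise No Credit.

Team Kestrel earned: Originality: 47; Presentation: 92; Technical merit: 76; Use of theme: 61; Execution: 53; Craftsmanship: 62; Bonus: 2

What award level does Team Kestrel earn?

Credit

Weighted total:
  Originality 47 × 0.06 = 2.82
  Presentation 92 × 0.2 = 18.4
  Technical merit 76 × 0.33 = 25.08
  Use of theme 61 × 0.07 = 4.27
  Execution 53 × 0.27 = 14.31
  Craftsmanship 62 × 0.07 = 4.34
Sum = 69.22
Bonus: 69.22 + 2 = 71.22
71.22 ≥ 70 → Credit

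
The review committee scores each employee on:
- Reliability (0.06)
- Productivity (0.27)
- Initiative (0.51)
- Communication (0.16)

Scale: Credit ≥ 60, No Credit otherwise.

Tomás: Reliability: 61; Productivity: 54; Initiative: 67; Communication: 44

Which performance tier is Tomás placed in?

Weighted total:
  Reliability 61 × 0.06 = 3.66
  Productivity 54 × 0.27 = 14.58
  Initiative 67 × 0.51 = 34.17
  Communication 44 × 0.16 = 7.04
Sum = 59.45
59.45 < 60 → No Credit

No Credit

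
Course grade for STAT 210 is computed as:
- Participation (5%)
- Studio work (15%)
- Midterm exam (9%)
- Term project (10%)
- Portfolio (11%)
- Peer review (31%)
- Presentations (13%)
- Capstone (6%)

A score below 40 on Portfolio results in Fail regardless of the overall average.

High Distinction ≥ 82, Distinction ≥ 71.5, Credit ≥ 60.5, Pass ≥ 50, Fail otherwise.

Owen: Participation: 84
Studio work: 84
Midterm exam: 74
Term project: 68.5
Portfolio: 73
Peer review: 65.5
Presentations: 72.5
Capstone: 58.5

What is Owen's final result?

Portfolio score 73 ≥ 40: minimum met.
Weighted total:
  Participation 84 × 0.05 = 4.2
  Studio work 84 × 0.15 = 12.6
  Midterm exam 74 × 0.09 = 6.66
  Term project 68.5 × 0.1 = 6.85
  Portfolio 73 × 0.11 = 8.03
  Peer review 65.5 × 0.31 = 20.305
  Presentations 72.5 × 0.13 = 9.425
  Capstone 58.5 × 0.06 = 3.51
Sum = 71.58
71.58 is ≥ 71.5 and < 82 → Distinction

Distinction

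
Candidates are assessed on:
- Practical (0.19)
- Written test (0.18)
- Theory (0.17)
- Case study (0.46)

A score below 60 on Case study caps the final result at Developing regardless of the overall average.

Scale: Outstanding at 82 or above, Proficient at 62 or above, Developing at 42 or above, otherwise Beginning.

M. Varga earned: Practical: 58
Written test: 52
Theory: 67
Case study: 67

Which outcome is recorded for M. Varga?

Proficient

Case study score 67 ≥ 60: minimum met.
Weighted total:
  Practical 58 × 0.19 = 11.02
  Written test 52 × 0.18 = 9.36
  Theory 67 × 0.17 = 11.39
  Case study 67 × 0.46 = 30.82
Sum = 62.59
62.59 is ≥ 62 and < 82 → Proficient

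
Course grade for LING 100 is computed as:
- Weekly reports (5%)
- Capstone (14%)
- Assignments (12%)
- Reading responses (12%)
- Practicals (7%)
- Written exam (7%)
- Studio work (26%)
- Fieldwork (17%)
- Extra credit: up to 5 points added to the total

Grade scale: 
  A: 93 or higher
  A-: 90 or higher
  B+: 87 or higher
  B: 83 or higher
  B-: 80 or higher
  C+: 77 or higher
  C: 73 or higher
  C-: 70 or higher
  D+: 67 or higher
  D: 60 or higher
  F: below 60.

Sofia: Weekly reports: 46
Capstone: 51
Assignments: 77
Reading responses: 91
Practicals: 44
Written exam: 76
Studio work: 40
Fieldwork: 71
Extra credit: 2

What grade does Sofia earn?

D

Weighted total:
  Weekly reports 46 × 0.05 = 2.3
  Capstone 51 × 0.14 = 7.14
  Assignments 77 × 0.12 = 9.24
  Reading responses 91 × 0.12 = 10.92
  Practicals 44 × 0.07 = 3.08
  Written exam 76 × 0.07 = 5.32
  Studio work 40 × 0.26 = 10.4
  Fieldwork 71 × 0.17 = 12.07
Sum = 60.47
Extra credit: 60.47 + 2 = 62.47
62.47 is ≥ 60 and < 67 → D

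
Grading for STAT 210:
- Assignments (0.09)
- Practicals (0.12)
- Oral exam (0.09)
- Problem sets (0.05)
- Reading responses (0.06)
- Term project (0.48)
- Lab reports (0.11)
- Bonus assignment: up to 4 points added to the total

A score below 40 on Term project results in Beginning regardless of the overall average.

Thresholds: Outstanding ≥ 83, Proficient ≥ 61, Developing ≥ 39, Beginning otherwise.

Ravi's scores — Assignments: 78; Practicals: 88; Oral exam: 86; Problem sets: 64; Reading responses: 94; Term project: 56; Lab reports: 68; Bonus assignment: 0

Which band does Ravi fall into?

Term project score 56 ≥ 40: minimum met.
Weighted total:
  Assignments 78 × 0.09 = 7.02
  Practicals 88 × 0.12 = 10.56
  Oral exam 86 × 0.09 = 7.74
  Problem sets 64 × 0.05 = 3.2
  Reading responses 94 × 0.06 = 5.64
  Term project 56 × 0.48 = 26.88
  Lab reports 68 × 0.11 = 7.48
Sum = 68.52
Bonus assignment: 68.52 + 0 = 68.52
68.52 is ≥ 61 and < 83 → Proficient

Proficient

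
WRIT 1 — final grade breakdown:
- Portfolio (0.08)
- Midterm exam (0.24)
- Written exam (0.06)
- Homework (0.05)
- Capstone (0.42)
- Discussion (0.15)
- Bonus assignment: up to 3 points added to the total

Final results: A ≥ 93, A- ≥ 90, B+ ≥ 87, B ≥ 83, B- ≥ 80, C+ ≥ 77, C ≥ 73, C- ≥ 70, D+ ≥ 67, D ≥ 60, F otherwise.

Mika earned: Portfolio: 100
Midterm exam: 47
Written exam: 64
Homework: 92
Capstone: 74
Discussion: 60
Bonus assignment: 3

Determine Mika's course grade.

C-

Weighted total:
  Portfolio 100 × 0.08 = 8
  Midterm exam 47 × 0.24 = 11.28
  Written exam 64 × 0.06 = 3.84
  Homework 92 × 0.05 = 4.6
  Capstone 74 × 0.42 = 31.08
  Discussion 60 × 0.15 = 9
Sum = 67.8
Bonus assignment: 67.8 + 3 = 70.8
70.8 is ≥ 70 and < 73 → C-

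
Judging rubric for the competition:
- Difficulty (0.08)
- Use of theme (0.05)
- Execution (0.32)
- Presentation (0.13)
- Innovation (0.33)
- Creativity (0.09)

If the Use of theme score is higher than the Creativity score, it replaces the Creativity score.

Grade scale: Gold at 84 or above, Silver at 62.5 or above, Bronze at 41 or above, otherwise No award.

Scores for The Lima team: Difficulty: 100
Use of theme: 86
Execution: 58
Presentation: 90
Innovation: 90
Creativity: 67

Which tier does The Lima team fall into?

Silver

Use of theme (86) > Creativity (67), so Creativity counts as 86.
Weighted total:
  Difficulty 100 × 0.08 = 8
  Use of theme 86 × 0.05 = 4.3
  Execution 58 × 0.32 = 18.56
  Presentation 90 × 0.13 = 11.7
  Innovation 90 × 0.33 = 29.7
  Creativity 86 × 0.09 = 7.74
Sum = 80
80 is ≥ 62.5 and < 84 → Silver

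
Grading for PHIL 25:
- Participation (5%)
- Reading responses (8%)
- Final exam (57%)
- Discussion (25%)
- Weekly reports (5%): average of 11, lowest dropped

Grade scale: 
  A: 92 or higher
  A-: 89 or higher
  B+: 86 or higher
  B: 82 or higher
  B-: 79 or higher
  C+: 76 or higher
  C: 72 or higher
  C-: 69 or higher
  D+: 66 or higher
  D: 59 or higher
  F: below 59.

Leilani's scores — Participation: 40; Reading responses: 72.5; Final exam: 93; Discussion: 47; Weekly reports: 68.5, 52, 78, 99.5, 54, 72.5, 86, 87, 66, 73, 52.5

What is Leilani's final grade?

Weekly reports: drop 52 → average of remaining 10 = 737/10 = 73.7
Weighted total:
  Participation 40 × 0.05 = 2
  Reading responses 72.5 × 0.08 = 5.8
  Final exam 93 × 0.57 = 53.01
  Discussion 47 × 0.25 = 11.75
  Weekly reports 73.7 × 0.05 = 3.685
Sum = 76.245
76.245 is ≥ 76 and < 79 → C+

C+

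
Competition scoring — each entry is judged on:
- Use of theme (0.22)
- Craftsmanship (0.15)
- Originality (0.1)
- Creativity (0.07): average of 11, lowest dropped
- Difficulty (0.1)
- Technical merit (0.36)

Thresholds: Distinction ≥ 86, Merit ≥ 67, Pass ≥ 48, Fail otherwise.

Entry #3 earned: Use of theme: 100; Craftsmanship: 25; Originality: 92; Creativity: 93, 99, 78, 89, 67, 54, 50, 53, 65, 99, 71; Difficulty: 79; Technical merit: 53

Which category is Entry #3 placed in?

Creativity: drop 50 → average of remaining 10 = 768/10 = 76.8
Weighted total:
  Use of theme 100 × 0.22 = 22
  Craftsmanship 25 × 0.15 = 3.75
  Originality 92 × 0.1 = 9.2
  Creativity 76.8 × 0.07 = 5.376
  Difficulty 79 × 0.1 = 7.9
  Technical merit 53 × 0.36 = 19.08
Sum = 67.306
67.306 is ≥ 67 and < 86 → Merit

Merit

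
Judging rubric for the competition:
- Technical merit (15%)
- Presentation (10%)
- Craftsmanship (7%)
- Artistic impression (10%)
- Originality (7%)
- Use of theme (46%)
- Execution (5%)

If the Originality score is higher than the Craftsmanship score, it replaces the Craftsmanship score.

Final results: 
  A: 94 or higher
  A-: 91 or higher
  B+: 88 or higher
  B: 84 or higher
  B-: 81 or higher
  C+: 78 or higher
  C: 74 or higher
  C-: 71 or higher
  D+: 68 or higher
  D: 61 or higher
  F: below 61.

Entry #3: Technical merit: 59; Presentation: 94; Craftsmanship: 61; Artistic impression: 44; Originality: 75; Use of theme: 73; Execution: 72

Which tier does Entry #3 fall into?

Originality (75) > Craftsmanship (61), so Craftsmanship counts as 75.
Weighted total:
  Technical merit 59 × 0.15 = 8.85
  Presentation 94 × 0.1 = 9.4
  Craftsmanship 75 × 0.07 = 5.25
  Artistic impression 44 × 0.1 = 4.4
  Originality 75 × 0.07 = 5.25
  Use of theme 73 × 0.46 = 33.58
  Execution 72 × 0.05 = 3.6
Sum = 70.33
70.33 is ≥ 68 and < 71 → D+

D+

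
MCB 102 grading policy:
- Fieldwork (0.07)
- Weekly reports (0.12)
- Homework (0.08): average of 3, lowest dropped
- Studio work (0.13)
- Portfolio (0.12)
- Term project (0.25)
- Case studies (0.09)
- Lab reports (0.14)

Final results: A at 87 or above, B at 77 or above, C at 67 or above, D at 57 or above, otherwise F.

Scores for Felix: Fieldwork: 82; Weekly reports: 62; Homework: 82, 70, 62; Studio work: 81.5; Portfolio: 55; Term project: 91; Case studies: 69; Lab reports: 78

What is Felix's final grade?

C

Homework: drop 62 → average of remaining 2 = 152/2 = 76
Weighted total:
  Fieldwork 82 × 0.07 = 5.74
  Weekly reports 62 × 0.12 = 7.44
  Homework 76 × 0.08 = 6.08
  Studio work 81.5 × 0.13 = 10.595
  Portfolio 55 × 0.12 = 6.6
  Term project 91 × 0.25 = 22.75
  Case studies 69 × 0.09 = 6.21
  Lab reports 78 × 0.14 = 10.92
Sum = 76.335
76.335 is ≥ 67 and < 77 → C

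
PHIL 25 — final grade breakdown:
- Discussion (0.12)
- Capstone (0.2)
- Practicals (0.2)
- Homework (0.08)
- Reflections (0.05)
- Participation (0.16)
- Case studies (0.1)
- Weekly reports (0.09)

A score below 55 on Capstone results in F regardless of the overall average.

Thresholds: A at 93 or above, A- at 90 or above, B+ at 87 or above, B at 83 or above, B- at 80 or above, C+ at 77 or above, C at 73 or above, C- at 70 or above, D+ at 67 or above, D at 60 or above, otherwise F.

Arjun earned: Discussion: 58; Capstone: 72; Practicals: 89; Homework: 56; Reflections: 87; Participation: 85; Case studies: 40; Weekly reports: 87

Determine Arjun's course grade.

C

Capstone score 72 ≥ 55: minimum met.
Weighted total:
  Discussion 58 × 0.12 = 6.96
  Capstone 72 × 0.2 = 14.4
  Practicals 89 × 0.2 = 17.8
  Homework 56 × 0.08 = 4.48
  Reflections 87 × 0.05 = 4.35
  Participation 85 × 0.16 = 13.6
  Case studies 40 × 0.1 = 4
  Weekly reports 87 × 0.09 = 7.83
Sum = 73.42
73.42 is ≥ 73 and < 77 → C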